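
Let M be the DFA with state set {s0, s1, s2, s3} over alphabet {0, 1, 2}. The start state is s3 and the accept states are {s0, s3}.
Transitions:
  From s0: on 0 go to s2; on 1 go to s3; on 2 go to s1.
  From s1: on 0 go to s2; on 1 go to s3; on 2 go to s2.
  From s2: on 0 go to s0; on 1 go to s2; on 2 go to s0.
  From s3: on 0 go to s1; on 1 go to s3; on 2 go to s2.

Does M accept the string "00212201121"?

s3 --0--> s1
s1 --0--> s2
s2 --2--> s0
s0 --1--> s3
s3 --2--> s2
s2 --2--> s0
s0 --0--> s2
s2 --1--> s2
s2 --1--> s2
s2 --2--> s0
s0 --1--> s3
End in state s3, which is an accepting state.

accepted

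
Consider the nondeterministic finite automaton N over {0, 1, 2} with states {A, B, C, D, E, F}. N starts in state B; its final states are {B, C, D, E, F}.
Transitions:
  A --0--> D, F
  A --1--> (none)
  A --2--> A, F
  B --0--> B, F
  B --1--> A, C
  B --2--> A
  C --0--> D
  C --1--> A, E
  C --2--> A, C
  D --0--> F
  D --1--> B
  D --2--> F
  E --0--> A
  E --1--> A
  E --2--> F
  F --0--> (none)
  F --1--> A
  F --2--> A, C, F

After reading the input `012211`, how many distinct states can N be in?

1

Start: {B}
read 0: {B, F}
read 1: {A, C}
read 2: {A, C, F}
read 2: {A, C, F}
read 1: {A, E}
read 1: {A}
Final reachable set {A} has 1 state.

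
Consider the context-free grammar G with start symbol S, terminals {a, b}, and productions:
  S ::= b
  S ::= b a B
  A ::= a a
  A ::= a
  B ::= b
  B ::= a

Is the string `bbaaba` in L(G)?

no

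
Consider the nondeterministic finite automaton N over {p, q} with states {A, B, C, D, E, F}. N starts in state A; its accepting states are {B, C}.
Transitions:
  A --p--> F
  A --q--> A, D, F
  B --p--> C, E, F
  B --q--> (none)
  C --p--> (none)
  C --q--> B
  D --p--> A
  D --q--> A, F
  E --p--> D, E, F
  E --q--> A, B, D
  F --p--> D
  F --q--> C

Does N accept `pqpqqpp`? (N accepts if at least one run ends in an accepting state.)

rejected

Start: {A}
read p: {F}
read q: {C}
read p: {}
The reachable set is empty and stays empty for the remaining 4 symbols.
Reachable ∩ accepting = {} — empty.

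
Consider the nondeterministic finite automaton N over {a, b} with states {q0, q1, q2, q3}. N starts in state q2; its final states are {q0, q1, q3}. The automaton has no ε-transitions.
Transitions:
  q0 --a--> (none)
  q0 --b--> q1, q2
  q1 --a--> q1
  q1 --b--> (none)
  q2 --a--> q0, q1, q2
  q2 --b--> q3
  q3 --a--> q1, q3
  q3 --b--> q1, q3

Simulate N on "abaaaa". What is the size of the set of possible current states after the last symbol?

4

Start: {q2}
read a: {q0, q1, q2}
read b: {q1, q2, q3}
read a: {q0, q1, q2, q3}
read a: {q0, q1, q2, q3}
read a: {q0, q1, q2, q3}
read a: {q0, q1, q2, q3}
Final reachable set {q0, q1, q2, q3} has 4 states.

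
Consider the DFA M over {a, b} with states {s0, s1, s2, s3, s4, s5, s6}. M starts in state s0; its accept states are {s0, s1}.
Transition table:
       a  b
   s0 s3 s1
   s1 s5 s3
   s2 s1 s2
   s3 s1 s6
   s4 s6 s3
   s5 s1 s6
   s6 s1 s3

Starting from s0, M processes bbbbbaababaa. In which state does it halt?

s5

s0 --b--> s1
s1 --b--> s3
s3 --b--> s6
s6 --b--> s3
s3 --b--> s6
s6 --a--> s1
s1 --a--> s5
s5 --b--> s6
s6 --a--> s1
s1 --b--> s3
s3 --a--> s1
s1 --a--> s5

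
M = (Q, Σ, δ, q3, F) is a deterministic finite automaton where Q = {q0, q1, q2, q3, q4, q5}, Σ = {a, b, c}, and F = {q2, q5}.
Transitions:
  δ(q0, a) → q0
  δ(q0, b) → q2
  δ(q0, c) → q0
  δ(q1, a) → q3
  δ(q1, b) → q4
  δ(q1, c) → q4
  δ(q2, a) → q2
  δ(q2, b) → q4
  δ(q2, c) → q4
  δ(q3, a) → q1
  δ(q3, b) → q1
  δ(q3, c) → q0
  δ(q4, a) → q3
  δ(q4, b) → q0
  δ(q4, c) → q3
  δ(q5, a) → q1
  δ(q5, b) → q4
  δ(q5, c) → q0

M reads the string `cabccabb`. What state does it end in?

q0

q3 --c--> q0
q0 --a--> q0
q0 --b--> q2
q2 --c--> q4
q4 --c--> q3
q3 --a--> q1
q1 --b--> q4
q4 --b--> q0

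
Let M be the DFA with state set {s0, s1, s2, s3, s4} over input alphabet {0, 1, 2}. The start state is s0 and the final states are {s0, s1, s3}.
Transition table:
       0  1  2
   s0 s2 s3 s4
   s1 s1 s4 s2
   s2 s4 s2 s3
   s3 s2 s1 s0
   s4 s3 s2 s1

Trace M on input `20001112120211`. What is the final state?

s2

s0 --2--> s4
s4 --0--> s3
s3 --0--> s2
s2 --0--> s4
s4 --1--> s2
s2 --1--> s2
s2 --1--> s2
s2 --2--> s3
s3 --1--> s1
s1 --2--> s2
s2 --0--> s4
s4 --2--> s1
s1 --1--> s4
s4 --1--> s2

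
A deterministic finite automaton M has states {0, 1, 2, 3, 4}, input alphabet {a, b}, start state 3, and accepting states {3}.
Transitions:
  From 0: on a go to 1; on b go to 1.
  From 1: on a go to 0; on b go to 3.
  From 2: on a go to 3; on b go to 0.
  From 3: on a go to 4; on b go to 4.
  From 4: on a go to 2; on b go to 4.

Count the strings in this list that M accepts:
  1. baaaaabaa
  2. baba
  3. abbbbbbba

baaaaabaa: accepted
baba: rejected
abbbbbbba: rejected

1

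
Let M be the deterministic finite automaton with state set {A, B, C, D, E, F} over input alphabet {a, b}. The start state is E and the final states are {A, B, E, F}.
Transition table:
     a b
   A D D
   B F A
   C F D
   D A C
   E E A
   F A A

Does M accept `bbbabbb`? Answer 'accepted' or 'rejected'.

rejected

E --b--> A
A --b--> D
D --b--> C
C --a--> F
F --b--> A
A --b--> D
D --b--> C
End in state C, which is not an accepting state.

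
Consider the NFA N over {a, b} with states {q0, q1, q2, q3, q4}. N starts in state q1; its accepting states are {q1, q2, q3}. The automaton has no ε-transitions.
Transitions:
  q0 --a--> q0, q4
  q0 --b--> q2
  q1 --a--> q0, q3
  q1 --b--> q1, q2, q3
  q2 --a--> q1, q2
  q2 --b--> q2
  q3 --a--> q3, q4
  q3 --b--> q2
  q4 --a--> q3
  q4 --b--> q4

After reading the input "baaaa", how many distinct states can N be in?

5

Start: {q1}
read b: {q1, q2, q3}
read a: {q0, q1, q2, q3, q4}
read a: {q0, q1, q2, q3, q4}
read a: {q0, q1, q2, q3, q4}
read a: {q0, q1, q2, q3, q4}
Final reachable set {q0, q1, q2, q3, q4} has 5 states.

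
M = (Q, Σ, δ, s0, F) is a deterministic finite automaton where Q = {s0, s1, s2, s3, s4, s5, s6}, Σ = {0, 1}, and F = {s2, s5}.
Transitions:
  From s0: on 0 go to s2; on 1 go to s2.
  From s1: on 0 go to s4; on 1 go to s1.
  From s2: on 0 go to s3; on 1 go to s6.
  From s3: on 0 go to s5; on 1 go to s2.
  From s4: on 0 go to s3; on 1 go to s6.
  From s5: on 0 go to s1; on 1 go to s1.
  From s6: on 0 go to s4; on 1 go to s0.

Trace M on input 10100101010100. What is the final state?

s3

s0 --1--> s2
s2 --0--> s3
s3 --1--> s2
s2 --0--> s3
s3 --0--> s5
s5 --1--> s1
s1 --0--> s4
s4 --1--> s6
s6 --0--> s4
s4 --1--> s6
s6 --0--> s4
s4 --1--> s6
s6 --0--> s4
s4 --0--> s3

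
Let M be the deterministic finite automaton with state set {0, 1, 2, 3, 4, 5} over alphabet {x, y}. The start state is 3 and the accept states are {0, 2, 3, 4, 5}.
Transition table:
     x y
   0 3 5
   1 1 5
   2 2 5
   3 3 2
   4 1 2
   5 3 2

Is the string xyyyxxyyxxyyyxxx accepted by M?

accepted

3 --x--> 3
3 --y--> 2
2 --y--> 5
5 --y--> 2
2 --x--> 2
2 --x--> 2
2 --y--> 5
5 --y--> 2
2 --x--> 2
2 --x--> 2
2 --y--> 5
5 --y--> 2
2 --y--> 5
5 --x--> 3
3 --x--> 3
3 --x--> 3
End in state 3, which is an accepting state.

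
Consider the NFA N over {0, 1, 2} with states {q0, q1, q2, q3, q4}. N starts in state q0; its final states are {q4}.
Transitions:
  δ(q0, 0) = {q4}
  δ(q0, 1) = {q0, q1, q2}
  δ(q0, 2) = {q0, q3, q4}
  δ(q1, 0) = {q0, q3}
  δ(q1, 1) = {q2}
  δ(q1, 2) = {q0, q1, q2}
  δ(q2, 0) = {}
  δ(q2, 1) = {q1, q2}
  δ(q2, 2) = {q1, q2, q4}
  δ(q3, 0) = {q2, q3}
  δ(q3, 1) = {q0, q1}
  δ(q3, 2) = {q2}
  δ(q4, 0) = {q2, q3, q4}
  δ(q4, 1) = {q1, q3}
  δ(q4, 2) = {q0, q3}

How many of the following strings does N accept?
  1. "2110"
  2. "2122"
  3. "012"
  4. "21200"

"2110": accepted
"2122": accepted
"012": rejected
"21200": accepted

3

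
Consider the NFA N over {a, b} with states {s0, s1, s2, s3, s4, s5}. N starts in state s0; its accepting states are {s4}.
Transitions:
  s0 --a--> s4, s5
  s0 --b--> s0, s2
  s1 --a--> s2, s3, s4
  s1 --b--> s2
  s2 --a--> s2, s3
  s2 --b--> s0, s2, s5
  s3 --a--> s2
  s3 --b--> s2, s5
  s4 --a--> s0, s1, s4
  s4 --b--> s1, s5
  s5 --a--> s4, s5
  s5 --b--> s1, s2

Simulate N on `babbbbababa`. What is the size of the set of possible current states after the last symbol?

4

Start: {s0}
read b: {s0, s2}
read a: {s2, s3, s4, s5}
read b: {s0, s1, s2, s5}
read b: {s0, s1, s2, s5}
read b: {s0, s1, s2, s5}
read b: {s0, s1, s2, s5}
read a: {s2, s3, s4, s5}
read b: {s0, s1, s2, s5}
read a: {s2, s3, s4, s5}
read b: {s0, s1, s2, s5}
read a: {s2, s3, s4, s5}
Final reachable set {s2, s3, s4, s5} has 4 states.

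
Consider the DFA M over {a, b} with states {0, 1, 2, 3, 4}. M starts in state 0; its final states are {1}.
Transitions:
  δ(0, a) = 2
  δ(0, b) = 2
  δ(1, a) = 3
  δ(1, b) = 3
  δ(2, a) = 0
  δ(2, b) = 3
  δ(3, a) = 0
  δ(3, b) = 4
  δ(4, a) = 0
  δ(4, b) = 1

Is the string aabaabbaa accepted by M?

0 --a--> 2
2 --a--> 0
0 --b--> 2
2 --a--> 0
0 --a--> 2
2 --b--> 3
3 --b--> 4
4 --a--> 0
0 --a--> 2
End in state 2, which is not an accepting state.

rejected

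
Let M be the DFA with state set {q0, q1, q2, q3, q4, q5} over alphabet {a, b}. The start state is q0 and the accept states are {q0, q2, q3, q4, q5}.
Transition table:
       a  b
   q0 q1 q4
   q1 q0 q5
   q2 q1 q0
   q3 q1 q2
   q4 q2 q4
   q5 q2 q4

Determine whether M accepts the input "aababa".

rejected

q0 --a--> q1
q1 --a--> q0
q0 --b--> q4
q4 --a--> q2
q2 --b--> q0
q0 --a--> q1
End in state q1, which is not an accepting state.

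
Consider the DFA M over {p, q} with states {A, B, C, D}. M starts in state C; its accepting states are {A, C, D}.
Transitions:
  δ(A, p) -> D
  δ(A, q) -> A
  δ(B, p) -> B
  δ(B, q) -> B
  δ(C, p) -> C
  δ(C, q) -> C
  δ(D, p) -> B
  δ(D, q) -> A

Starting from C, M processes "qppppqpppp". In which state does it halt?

C --q--> C
C --p--> C
C --p--> C
C --p--> C
C --p--> C
C --q--> C
C --p--> C
C --p--> C
C --p--> C
C --p--> C

C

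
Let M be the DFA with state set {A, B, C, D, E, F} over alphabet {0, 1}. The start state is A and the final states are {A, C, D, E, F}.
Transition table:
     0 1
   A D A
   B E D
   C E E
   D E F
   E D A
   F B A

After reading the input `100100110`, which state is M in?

A --1--> A
A --0--> D
D --0--> E
E --1--> A
A --0--> D
D --0--> E
E --1--> A
A --1--> A
A --0--> D

D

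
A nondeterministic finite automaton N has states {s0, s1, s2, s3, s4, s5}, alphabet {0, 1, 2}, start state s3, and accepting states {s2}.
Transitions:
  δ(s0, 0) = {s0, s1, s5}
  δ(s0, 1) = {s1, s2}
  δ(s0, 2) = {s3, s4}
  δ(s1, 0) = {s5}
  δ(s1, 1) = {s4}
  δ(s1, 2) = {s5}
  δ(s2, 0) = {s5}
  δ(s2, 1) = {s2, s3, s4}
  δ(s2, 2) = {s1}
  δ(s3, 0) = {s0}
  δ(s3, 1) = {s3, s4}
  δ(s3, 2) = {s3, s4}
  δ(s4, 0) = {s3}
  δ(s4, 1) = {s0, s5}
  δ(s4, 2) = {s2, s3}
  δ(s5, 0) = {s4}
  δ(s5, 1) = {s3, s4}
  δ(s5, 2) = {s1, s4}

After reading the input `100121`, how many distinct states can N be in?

5

Start: {s3}
read 1: {s3, s4}
read 0: {s0, s3}
read 0: {s0, s1, s5}
read 1: {s1, s2, s3, s4}
read 2: {s1, s2, s3, s4, s5}
read 1: {s0, s2, s3, s4, s5}
Final reachable set {s0, s2, s3, s4, s5} has 5 states.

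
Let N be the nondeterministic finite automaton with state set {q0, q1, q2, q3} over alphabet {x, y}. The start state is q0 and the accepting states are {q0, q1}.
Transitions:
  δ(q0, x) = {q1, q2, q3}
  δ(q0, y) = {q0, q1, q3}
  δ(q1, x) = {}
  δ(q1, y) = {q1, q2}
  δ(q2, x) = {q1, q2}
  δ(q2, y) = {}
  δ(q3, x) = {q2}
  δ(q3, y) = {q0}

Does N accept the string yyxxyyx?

Start: {q0}
read y: {q0, q1, q3}
read y: {q0, q1, q2, q3}
read x: {q1, q2, q3}
read x: {q1, q2}
read y: {q1, q2}
read y: {q1, q2}
read x: {q1, q2}
Reachable ∩ accepting = {q1} — nonempty.

accepted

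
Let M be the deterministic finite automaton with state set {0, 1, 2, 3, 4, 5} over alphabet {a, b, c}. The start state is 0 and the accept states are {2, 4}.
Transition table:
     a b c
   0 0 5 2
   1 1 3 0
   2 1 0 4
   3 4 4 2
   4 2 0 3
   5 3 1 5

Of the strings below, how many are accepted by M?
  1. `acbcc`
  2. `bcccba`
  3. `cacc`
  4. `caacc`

3

`acbcc`: accepted
`bcccba`: rejected
`cacc`: accepted
`caacc`: accepted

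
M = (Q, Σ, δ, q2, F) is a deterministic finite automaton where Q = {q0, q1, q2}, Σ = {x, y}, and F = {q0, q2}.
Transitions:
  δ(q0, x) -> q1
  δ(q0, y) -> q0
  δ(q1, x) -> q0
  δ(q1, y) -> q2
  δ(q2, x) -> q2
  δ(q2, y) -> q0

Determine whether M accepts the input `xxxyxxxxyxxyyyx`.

rejected

q2 --x--> q2
q2 --x--> q2
q2 --x--> q2
q2 --y--> q0
q0 --x--> q1
q1 --x--> q0
q0 --x--> q1
q1 --x--> q0
q0 --y--> q0
q0 --x--> q1
q1 --x--> q0
q0 --y--> q0
q0 --y--> q0
q0 --y--> q0
q0 --x--> q1
End in state q1, which is not an accepting state.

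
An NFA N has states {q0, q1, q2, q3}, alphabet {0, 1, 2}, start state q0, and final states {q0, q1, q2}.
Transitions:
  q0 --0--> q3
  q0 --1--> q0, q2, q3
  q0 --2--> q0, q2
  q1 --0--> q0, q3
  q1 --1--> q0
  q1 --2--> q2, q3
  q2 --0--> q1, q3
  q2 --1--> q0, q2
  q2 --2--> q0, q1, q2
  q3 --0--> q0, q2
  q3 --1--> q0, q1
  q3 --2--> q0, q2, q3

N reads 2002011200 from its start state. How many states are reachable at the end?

Start: {q0}
read 2: {q0, q2}
read 0: {q1, q3}
read 0: {q0, q2, q3}
read 2: {q0, q1, q2, q3}
read 0: {q0, q1, q2, q3}
read 1: {q0, q1, q2, q3}
read 1: {q0, q1, q2, q3}
read 2: {q0, q1, q2, q3}
read 0: {q0, q1, q2, q3}
read 0: {q0, q1, q2, q3}
Final reachable set {q0, q1, q2, q3} has 4 states.

4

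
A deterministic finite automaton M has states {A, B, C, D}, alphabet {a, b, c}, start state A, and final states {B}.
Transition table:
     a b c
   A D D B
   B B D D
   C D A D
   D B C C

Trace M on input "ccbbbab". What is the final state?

A --c--> B
B --c--> D
D --b--> C
C --b--> A
A --b--> D
D --a--> B
B --b--> D

D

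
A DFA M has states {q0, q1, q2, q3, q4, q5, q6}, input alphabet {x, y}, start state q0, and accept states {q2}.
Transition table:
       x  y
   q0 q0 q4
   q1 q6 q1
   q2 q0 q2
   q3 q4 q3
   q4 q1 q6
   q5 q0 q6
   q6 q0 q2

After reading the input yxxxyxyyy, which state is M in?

q1

q0 --y--> q4
q4 --x--> q1
q1 --x--> q6
q6 --x--> q0
q0 --y--> q4
q4 --x--> q1
q1 --y--> q1
q1 --y--> q1
q1 --y--> q1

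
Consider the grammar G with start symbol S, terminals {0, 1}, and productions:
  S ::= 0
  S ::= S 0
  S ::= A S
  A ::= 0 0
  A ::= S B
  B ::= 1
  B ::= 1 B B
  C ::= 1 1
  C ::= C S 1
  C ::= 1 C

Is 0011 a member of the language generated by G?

no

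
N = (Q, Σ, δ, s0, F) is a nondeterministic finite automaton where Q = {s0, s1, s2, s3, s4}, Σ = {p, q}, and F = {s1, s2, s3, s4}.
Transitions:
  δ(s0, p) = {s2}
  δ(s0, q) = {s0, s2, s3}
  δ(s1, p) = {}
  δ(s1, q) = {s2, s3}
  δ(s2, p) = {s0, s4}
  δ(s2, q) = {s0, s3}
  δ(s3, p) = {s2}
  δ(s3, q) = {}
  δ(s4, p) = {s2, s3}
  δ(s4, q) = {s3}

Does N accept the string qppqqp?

accepted

Start: {s0}
read q: {s0, s2, s3}
read p: {s0, s2, s4}
read p: {s0, s2, s3, s4}
read q: {s0, s2, s3}
read q: {s0, s2, s3}
read p: {s0, s2, s4}
Reachable ∩ accepting = {s2, s4} — nonempty.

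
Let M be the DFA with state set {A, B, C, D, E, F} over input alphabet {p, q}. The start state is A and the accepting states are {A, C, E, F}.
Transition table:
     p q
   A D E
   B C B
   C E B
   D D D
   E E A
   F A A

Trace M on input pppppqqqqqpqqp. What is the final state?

D

A --p--> D
D --p--> D
D --p--> D
D --p--> D
D --p--> D
D --q--> D
D --q--> D
D --q--> D
D --q--> D
D --q--> D
D --p--> D
D --q--> D
D --q--> D
D --p--> D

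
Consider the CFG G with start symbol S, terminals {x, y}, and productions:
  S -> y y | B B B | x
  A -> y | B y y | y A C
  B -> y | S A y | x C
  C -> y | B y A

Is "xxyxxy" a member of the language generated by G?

no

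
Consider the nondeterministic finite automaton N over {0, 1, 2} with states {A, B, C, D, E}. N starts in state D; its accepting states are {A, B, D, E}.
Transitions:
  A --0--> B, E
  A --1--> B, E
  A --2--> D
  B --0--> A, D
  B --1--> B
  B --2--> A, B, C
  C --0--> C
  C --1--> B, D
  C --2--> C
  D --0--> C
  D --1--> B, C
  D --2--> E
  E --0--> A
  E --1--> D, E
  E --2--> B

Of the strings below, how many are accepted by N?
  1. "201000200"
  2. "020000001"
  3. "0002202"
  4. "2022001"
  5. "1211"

"201000200": accepted
"020000001": accepted
"0002202": rejected
"2022001": accepted
"1211": accepted

4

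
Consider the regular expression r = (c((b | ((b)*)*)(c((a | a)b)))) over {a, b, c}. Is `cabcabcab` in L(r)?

no

No split of cabcabcab into u·v has c matching u and ((b|((b)*)*)(c((a|a)b))) matching v.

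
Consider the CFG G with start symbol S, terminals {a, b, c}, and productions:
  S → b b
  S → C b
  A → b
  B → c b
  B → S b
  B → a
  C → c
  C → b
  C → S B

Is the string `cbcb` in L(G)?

no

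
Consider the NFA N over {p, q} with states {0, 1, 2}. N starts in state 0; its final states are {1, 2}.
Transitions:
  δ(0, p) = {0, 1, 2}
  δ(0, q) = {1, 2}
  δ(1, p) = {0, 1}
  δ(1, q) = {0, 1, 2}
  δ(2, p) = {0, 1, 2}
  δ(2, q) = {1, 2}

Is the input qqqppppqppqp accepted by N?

Start: {0}
read q: {1, 2}
read q: {0, 1, 2}
read q: {0, 1, 2}
read p: {0, 1, 2}
read p: {0, 1, 2}
read p: {0, 1, 2}
read p: {0, 1, 2}
read q: {0, 1, 2}
read p: {0, 1, 2}
read p: {0, 1, 2}
read q: {0, 1, 2}
read p: {0, 1, 2}
Reachable ∩ accepting = {1, 2} — nonempty.

accepted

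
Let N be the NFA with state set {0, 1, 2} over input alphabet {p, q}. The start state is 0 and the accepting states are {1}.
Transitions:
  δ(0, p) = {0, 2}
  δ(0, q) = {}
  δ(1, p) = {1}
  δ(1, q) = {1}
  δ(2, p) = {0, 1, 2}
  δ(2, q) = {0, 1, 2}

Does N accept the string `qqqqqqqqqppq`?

Start: {0}
read q: {}
The reachable set is empty and stays empty for the remaining 11 symbols.
Reachable ∩ accepting = {} — empty.

rejected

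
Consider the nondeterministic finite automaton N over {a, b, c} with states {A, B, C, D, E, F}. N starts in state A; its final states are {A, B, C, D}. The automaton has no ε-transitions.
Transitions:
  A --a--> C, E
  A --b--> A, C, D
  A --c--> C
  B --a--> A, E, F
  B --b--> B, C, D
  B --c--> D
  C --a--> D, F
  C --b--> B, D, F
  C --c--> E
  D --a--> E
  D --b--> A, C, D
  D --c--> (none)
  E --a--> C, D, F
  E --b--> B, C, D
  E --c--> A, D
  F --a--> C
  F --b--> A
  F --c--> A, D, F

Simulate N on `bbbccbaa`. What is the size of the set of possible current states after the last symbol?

Start: {A}
read b: {A, C, D}
read b: {A, B, C, D, F}
read b: {A, B, C, D, F}
read c: {A, C, D, E, F}
read c: {A, C, D, E, F}
read b: {A, B, C, D, F}
read a: {A, C, D, E, F}
read a: {C, D, E, F}
Final reachable set {C, D, E, F} has 4 states.

4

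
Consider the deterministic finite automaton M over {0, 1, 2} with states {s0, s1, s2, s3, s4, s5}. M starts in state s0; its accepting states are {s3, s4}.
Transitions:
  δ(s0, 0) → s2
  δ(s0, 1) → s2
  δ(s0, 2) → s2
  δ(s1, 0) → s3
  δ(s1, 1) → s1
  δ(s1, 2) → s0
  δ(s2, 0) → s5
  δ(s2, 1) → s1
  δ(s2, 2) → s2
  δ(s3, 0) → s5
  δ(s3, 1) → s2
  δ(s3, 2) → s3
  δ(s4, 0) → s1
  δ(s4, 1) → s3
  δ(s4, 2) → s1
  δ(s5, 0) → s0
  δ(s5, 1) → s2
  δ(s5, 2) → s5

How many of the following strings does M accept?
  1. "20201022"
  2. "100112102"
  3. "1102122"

"20201022": rejected
"100112102": rejected
"1102122": rejected

0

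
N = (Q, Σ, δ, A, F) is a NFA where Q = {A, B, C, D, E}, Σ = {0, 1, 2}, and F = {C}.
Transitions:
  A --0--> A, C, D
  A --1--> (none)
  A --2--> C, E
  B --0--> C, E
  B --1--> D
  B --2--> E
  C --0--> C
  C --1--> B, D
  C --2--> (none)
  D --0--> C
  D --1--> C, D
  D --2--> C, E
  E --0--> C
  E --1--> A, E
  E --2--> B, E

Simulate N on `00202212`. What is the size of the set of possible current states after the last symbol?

0

Start: {A}
read 0: {A, C, D}
read 0: {A, C, D}
read 2: {C, E}
read 0: {C}
read 2: {}
The reachable set is empty and stays empty for the remaining 3 symbols.
Final reachable set {} has 0 states.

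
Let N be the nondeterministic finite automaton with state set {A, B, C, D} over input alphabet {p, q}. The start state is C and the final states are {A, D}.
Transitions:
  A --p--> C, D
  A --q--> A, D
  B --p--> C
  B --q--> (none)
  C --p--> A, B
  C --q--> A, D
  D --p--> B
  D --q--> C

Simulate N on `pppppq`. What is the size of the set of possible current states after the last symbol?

2

Start: {C}
read p: {A, B}
read p: {C, D}
read p: {A, B}
read p: {C, D}
read p: {A, B}
read q: {A, D}
Final reachable set {A, D} has 2 states.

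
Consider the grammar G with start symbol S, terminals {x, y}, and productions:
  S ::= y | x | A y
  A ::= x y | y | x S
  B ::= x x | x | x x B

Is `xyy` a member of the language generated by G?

S ⇒ Ay ⇒ xyy

yes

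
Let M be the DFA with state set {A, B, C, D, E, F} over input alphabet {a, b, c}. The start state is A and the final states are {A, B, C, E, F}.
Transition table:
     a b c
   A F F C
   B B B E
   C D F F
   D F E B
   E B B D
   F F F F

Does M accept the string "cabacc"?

A --c--> C
C --a--> D
D --b--> E
E --a--> B
B --c--> E
E --c--> D
End in state D, which is not an accepting state.

rejected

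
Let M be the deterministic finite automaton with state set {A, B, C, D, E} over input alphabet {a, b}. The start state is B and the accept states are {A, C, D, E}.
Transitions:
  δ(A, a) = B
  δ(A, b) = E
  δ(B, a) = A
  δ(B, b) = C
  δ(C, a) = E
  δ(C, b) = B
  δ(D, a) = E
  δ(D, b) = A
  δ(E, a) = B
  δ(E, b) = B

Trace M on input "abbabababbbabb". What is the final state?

B --a--> A
A --b--> E
E --b--> B
B --a--> A
A --b--> E
E --a--> B
B --b--> C
C --a--> E
E --b--> B
B --b--> C
C --b--> B
B --a--> A
A --b--> E
E --b--> B

B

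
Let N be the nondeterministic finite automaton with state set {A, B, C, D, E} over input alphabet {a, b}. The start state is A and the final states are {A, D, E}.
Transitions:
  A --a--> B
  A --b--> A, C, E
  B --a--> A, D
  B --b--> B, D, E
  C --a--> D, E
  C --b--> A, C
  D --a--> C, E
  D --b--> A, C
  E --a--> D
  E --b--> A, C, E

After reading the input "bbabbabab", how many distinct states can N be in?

Start: {A}
read b: {A, C, E}
read b: {A, C, E}
read a: {B, D, E}
read b: {A, B, C, D, E}
read b: {A, B, C, D, E}
read a: {A, B, C, D, E}
read b: {A, B, C, D, E}
read a: {A, B, C, D, E}
read b: {A, B, C, D, E}
Final reachable set {A, B, C, D, E} has 5 states.

5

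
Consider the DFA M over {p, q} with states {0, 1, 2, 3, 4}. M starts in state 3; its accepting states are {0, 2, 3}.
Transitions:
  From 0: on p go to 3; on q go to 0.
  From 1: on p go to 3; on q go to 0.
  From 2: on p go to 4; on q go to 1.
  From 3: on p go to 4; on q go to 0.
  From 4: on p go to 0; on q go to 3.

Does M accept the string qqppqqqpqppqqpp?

3 --q--> 0
0 --q--> 0
0 --p--> 3
3 --p--> 4
4 --q--> 3
3 --q--> 0
0 --q--> 0
0 --p--> 3
3 --q--> 0
0 --p--> 3
3 --p--> 4
4 --q--> 3
3 --q--> 0
0 --p--> 3
3 --p--> 4
End in state 4, which is not an accepting state.

rejected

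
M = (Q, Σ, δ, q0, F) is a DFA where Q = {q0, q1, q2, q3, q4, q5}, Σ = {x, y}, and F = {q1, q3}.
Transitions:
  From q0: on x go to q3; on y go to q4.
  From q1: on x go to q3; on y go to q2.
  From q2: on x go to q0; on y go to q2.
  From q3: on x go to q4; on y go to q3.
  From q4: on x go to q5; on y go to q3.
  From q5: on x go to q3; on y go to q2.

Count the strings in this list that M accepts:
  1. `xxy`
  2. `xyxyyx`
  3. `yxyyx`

`xxy`: accepted
`xyxyyx`: rejected
`yxyyx`: rejected

1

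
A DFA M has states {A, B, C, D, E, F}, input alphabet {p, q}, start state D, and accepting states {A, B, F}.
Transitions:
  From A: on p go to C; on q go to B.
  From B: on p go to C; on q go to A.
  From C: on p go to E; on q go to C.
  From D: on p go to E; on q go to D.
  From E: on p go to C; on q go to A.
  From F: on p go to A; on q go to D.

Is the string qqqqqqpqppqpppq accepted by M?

rejected

D --q--> D
D --q--> D
D --q--> D
D --q--> D
D --q--> D
D --q--> D
D --p--> E
E --q--> A
A --p--> C
C --p--> E
E --q--> A
A --p--> C
C --p--> E
E --p--> C
C --q--> C
End in state C, which is not an accepting state.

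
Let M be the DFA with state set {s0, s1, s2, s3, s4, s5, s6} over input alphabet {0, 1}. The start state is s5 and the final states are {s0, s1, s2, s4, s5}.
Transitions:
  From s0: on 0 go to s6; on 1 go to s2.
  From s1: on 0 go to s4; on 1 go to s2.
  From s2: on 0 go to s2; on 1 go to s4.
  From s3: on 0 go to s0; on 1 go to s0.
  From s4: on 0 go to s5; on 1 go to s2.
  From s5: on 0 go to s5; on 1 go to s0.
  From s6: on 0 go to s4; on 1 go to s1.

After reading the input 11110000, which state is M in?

s2

s5 --1--> s0
s0 --1--> s2
s2 --1--> s4
s4 --1--> s2
s2 --0--> s2
s2 --0--> s2
s2 --0--> s2
s2 --0--> s2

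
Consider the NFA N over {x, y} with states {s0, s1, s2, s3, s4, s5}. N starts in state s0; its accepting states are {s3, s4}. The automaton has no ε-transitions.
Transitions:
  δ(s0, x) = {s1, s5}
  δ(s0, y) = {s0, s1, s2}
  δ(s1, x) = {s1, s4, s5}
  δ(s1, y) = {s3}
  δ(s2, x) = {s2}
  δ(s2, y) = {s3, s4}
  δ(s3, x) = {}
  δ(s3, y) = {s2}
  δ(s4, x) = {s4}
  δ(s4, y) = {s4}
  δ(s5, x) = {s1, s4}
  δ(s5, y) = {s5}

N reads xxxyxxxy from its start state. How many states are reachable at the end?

3

Start: {s0}
read x: {s1, s5}
read x: {s1, s4, s5}
read x: {s1, s4, s5}
read y: {s3, s4, s5}
read x: {s1, s4}
read x: {s1, s4, s5}
read x: {s1, s4, s5}
read y: {s3, s4, s5}
Final reachable set {s3, s4, s5} has 3 states.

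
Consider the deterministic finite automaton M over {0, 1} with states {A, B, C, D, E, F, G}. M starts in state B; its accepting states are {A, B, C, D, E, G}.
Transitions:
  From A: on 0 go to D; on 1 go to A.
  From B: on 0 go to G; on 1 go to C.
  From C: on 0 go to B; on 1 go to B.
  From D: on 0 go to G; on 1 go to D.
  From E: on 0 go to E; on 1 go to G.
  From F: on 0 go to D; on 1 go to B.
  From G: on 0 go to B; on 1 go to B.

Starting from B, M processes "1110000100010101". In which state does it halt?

B --1--> C
C --1--> B
B --1--> C
C --0--> B
B --0--> G
G --0--> B
B --0--> G
G --1--> B
B --0--> G
G --0--> B
B --0--> G
G --1--> B
B --0--> G
G --1--> B
B --0--> G
G --1--> B

B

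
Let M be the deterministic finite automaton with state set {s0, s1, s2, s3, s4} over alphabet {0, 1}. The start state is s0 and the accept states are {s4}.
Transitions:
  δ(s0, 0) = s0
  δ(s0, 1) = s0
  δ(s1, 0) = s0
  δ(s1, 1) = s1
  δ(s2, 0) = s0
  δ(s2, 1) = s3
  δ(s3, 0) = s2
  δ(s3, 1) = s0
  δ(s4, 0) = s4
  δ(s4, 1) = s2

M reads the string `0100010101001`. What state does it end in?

s0

s0 --0--> s0
s0 --1--> s0
s0 --0--> s0
s0 --0--> s0
s0 --0--> s0
s0 --1--> s0
s0 --0--> s0
s0 --1--> s0
s0 --0--> s0
s0 --1--> s0
s0 --0--> s0
s0 --0--> s0
s0 --1--> s0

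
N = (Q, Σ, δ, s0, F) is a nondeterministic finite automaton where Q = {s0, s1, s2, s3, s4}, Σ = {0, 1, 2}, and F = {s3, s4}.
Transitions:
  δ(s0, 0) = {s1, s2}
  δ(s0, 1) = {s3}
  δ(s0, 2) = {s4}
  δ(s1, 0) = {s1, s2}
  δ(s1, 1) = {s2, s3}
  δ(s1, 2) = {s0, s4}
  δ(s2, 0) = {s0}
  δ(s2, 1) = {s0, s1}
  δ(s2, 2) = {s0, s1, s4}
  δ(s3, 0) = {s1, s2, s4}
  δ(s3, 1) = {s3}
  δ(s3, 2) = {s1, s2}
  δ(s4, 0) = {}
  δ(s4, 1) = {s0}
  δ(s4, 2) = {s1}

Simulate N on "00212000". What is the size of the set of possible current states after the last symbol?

3

Start: {s0}
read 0: {s1, s2}
read 0: {s0, s1, s2}
read 2: {s0, s1, s4}
read 1: {s0, s2, s3}
read 2: {s0, s1, s2, s4}
read 0: {s0, s1, s2}
read 0: {s0, s1, s2}
read 0: {s0, s1, s2}
Final reachable set {s0, s1, s2} has 3 states.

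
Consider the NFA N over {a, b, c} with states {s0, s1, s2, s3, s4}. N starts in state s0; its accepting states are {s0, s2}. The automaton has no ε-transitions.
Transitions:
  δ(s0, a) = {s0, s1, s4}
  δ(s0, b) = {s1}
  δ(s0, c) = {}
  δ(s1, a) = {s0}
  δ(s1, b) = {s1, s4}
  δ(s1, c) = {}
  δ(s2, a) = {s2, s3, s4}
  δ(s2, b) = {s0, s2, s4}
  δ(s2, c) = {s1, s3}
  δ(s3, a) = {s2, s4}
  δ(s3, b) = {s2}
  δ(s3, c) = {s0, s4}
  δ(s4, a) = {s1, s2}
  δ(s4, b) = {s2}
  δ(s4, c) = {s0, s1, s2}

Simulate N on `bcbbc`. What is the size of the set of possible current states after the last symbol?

Start: {s0}
read b: {s1}
read c: {}
The reachable set is empty and stays empty for the remaining 3 symbols.
Final reachable set {} has 0 states.

0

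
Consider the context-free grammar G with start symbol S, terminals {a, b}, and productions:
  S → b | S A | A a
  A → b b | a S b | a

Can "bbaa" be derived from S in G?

S ⇒ SA ⇒ AaA ⇒ bbaA ⇒ bbaa

yes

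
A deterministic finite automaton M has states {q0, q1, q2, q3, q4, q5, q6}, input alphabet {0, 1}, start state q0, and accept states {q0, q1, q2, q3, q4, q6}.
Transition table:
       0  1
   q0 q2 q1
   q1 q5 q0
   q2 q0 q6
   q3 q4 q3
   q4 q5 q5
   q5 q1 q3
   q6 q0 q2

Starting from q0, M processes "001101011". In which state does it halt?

q0 --0--> q2
q2 --0--> q0
q0 --1--> q1
q1 --1--> q0
q0 --0--> q2
q2 --1--> q6
q6 --0--> q0
q0 --1--> q1
q1 --1--> q0

q0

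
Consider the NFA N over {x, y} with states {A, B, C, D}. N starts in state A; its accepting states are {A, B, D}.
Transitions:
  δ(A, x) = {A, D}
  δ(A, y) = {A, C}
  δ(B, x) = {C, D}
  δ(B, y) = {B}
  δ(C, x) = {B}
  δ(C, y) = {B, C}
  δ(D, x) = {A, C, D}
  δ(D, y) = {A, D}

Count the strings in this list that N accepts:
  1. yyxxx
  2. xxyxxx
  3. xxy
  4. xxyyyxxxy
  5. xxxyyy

5

yyxxx: accepted
xxyxxx: accepted
xxy: accepted
xxyyyxxxy: accepted
xxxyyy: accepted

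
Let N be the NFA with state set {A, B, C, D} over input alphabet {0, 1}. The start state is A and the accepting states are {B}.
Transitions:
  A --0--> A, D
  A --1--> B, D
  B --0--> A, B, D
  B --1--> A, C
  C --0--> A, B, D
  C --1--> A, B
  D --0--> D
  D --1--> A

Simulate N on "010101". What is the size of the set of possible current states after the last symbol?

4

Start: {A}
read 0: {A, D}
read 1: {A, B, D}
read 0: {A, B, D}
read 1: {A, B, C, D}
read 0: {A, B, D}
read 1: {A, B, C, D}
Final reachable set {A, B, C, D} has 4 states.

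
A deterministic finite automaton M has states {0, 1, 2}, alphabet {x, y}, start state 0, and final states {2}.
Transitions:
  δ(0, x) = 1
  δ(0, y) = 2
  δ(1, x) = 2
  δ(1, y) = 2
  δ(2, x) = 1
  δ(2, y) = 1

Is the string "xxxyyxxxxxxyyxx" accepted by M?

0 --x--> 1
1 --x--> 2
2 --x--> 1
1 --y--> 2
2 --y--> 1
1 --x--> 2
2 --x--> 1
1 --x--> 2
2 --x--> 1
1 --x--> 2
2 --x--> 1
1 --y--> 2
2 --y--> 1
1 --x--> 2
2 --x--> 1
End in state 1, which is not an accepting state.

rejected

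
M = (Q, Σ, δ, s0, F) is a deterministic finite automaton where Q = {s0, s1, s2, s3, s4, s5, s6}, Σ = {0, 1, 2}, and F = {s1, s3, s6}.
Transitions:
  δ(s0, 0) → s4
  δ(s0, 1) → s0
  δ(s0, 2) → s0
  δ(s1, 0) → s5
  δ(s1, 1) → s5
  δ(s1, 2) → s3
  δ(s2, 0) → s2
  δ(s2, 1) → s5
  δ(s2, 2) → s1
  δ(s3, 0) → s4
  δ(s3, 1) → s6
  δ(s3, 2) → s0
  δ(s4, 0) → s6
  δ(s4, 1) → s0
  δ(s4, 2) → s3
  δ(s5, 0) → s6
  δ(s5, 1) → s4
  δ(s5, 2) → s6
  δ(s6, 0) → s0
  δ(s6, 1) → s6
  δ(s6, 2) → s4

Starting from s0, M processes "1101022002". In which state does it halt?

s4

s0 --1--> s0
s0 --1--> s0
s0 --0--> s4
s4 --1--> s0
s0 --0--> s4
s4 --2--> s3
s3 --2--> s0
s0 --0--> s4
s4 --0--> s6
s6 --2--> s4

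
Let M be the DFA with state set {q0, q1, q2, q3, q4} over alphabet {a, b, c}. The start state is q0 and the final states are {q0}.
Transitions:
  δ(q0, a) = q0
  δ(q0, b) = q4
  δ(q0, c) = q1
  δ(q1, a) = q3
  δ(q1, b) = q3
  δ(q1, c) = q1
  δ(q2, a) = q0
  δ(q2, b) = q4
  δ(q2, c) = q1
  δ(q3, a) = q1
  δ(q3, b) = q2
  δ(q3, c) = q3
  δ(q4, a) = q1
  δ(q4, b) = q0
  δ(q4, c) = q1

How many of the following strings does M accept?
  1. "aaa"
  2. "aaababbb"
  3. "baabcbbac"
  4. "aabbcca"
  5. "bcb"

1

"aaa": accepted
"aaababbb": rejected
"baabcbbac": rejected
"aabbcca": rejected
"bcb": rejected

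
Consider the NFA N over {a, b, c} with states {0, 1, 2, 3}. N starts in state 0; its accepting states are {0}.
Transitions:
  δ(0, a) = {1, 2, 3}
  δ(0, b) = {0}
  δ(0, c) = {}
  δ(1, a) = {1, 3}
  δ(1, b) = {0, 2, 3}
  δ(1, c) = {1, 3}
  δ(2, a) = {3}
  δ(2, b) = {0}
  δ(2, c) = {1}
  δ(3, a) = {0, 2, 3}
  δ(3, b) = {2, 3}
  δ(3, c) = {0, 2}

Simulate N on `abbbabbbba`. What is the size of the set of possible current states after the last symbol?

Start: {0}
read a: {1, 2, 3}
read b: {0, 2, 3}
read b: {0, 2, 3}
read b: {0, 2, 3}
read a: {0, 1, 2, 3}
read b: {0, 2, 3}
read b: {0, 2, 3}
read b: {0, 2, 3}
read b: {0, 2, 3}
read a: {0, 1, 2, 3}
Final reachable set {0, 1, 2, 3} has 4 states.

4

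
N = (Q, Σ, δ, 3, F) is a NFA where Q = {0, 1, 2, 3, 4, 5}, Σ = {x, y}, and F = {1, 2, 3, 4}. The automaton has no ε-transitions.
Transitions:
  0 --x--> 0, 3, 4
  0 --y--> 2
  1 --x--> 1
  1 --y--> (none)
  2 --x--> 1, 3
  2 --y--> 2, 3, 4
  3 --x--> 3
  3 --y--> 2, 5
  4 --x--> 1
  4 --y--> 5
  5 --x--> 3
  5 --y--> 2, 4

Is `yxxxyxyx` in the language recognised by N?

Start: {3}
read y: {2, 5}
read x: {1, 3}
read x: {1, 3}
read x: {1, 3}
read y: {2, 5}
read x: {1, 3}
read y: {2, 5}
read x: {1, 3}
Reachable ∩ accepting = {1, 3} — nonempty.

accepted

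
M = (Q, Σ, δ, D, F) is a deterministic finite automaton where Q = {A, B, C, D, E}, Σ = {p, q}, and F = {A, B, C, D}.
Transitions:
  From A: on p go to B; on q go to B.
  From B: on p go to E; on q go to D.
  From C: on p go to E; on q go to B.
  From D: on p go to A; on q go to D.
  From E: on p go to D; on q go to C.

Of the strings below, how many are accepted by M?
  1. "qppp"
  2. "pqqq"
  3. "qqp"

2

"qppp": rejected
"pqqq": accepted
"qqp": accepted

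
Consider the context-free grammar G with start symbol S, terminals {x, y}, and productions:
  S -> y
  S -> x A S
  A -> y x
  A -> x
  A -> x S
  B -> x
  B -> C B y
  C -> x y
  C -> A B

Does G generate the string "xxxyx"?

no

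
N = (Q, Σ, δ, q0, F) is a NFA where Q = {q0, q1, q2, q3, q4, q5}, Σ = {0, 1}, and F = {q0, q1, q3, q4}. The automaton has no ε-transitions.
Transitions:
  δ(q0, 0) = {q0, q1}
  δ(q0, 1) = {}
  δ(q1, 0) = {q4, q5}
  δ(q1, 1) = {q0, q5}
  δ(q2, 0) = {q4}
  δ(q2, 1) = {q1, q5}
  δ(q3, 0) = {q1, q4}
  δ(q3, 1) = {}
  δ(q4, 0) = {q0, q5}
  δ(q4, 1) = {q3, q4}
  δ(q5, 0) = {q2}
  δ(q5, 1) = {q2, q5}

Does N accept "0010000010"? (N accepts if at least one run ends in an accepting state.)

accepted

Start: {q0}
read 0: {q0, q1}
read 0: {q0, q1, q4, q5}
read 1: {q0, q2, q3, q4, q5}
read 0: {q0, q1, q2, q4, q5}
read 0: {q0, q1, q2, q4, q5}
read 0: {q0, q1, q2, q4, q5}
read 0: {q0, q1, q2, q4, q5}
read 0: {q0, q1, q2, q4, q5}
read 1: {q0, q1, q2, q3, q4, q5}
read 0: {q0, q1, q2, q4, q5}
Reachable ∩ accepting = {q0, q1, q4} — nonempty.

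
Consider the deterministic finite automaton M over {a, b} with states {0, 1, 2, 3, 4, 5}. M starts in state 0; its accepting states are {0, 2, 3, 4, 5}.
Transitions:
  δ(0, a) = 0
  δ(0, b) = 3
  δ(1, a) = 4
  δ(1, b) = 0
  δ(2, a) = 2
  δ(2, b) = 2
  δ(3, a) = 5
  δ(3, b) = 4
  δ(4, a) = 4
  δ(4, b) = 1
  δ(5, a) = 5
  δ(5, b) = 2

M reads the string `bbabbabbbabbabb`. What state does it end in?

4

0 --b--> 3
3 --b--> 4
4 --a--> 4
4 --b--> 1
1 --b--> 0
0 --a--> 0
0 --b--> 3
3 --b--> 4
4 --b--> 1
1 --a--> 4
4 --b--> 1
1 --b--> 0
0 --a--> 0
0 --b--> 3
3 --b--> 4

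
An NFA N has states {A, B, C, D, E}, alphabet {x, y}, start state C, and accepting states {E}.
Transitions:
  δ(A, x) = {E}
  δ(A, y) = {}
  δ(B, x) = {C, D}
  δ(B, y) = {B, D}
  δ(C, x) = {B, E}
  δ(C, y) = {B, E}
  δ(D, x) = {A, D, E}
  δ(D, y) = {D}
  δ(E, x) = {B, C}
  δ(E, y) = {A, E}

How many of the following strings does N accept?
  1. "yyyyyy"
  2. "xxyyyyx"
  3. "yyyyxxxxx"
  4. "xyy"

4

"yyyyyy": accepted
"xxyyyyx": accepted
"yyyyxxxxx": accepted
"xyy": accepted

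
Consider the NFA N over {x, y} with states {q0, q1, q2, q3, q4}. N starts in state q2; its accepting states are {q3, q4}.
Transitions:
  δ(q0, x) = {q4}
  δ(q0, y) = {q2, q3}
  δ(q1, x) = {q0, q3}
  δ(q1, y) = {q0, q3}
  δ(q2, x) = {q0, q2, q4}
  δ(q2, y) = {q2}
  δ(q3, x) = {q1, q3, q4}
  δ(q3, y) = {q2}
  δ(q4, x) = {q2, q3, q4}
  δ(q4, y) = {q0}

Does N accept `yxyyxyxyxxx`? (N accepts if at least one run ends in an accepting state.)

Start: {q2}
read y: {q2}
read x: {q0, q2, q4}
read y: {q0, q2, q3}
read y: {q2, q3}
read x: {q0, q1, q2, q3, q4}
read y: {q0, q2, q3}
read x: {q0, q1, q2, q3, q4}
read y: {q0, q2, q3}
read x: {q0, q1, q2, q3, q4}
read x: {q0, q1, q2, q3, q4}
read x: {q0, q1, q2, q3, q4}
Reachable ∩ accepting = {q3, q4} — nonempty.

accepted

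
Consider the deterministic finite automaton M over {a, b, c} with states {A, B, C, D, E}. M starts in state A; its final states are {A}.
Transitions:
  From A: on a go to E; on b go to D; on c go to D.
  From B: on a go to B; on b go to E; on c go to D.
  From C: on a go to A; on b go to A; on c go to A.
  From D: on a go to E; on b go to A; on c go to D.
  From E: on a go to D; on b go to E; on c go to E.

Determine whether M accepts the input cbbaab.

A --c--> D
D --b--> A
A --b--> D
D --a--> E
E --a--> D
D --b--> A
End in state A, which is an accepting state.

accepted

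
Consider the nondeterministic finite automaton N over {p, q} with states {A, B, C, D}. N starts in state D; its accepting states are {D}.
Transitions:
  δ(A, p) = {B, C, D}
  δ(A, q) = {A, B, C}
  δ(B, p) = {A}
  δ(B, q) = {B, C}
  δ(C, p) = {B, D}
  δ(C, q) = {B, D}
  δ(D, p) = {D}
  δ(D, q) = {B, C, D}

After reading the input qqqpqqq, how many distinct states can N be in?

4

Start: {D}
read q: {B, C, D}
read q: {B, C, D}
read q: {B, C, D}
read p: {A, B, D}
read q: {A, B, C, D}
read q: {A, B, C, D}
read q: {A, B, C, D}
Final reachable set {A, B, C, D} has 4 states.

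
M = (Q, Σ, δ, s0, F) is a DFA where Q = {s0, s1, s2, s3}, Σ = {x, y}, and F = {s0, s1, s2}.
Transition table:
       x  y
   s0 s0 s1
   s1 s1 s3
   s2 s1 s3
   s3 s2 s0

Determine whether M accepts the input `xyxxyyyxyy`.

accepted

s0 --x--> s0
s0 --y--> s1
s1 --x--> s1
s1 --x--> s1
s1 --y--> s3
s3 --y--> s0
s0 --y--> s1
s1 --x--> s1
s1 --y--> s3
s3 --y--> s0
End in state s0, which is an accepting state.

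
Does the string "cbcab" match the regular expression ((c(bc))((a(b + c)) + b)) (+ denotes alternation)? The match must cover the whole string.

Split as cbc·ab: (c(bc)) matches cbc and ((a(b+c))+b) matches ab.

yes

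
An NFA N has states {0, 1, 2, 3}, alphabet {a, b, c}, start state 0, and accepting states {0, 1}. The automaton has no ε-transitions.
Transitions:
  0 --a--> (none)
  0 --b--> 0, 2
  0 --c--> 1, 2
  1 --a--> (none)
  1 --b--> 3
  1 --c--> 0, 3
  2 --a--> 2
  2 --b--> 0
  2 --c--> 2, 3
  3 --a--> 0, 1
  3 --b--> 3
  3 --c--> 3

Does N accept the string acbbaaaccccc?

Start: {0}
read a: {}
The reachable set is empty and stays empty for the remaining 11 symbols.
Reachable ∩ accepting = {} — empty.

rejected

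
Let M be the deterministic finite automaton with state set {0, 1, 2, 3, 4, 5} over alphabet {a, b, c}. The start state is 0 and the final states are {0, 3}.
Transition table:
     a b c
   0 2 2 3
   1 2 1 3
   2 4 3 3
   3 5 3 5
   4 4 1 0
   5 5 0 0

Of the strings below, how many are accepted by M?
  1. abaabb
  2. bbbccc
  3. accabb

abaabb: rejected
bbbccc: accepted
accabb: rejected

1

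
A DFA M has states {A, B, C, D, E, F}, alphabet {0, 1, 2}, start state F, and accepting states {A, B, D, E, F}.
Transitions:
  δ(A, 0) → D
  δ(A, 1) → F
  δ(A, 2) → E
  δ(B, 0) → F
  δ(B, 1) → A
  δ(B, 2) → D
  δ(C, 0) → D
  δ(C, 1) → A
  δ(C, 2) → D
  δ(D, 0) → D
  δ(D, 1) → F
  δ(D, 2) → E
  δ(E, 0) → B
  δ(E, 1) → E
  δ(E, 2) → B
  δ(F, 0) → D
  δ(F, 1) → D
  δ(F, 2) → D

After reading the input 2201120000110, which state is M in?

D

F --2--> D
D --2--> E
E --0--> B
B --1--> A
A --1--> F
F --2--> D
D --0--> D
D --0--> D
D --0--> D
D --0--> D
D --1--> F
F --1--> D
D --0--> D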